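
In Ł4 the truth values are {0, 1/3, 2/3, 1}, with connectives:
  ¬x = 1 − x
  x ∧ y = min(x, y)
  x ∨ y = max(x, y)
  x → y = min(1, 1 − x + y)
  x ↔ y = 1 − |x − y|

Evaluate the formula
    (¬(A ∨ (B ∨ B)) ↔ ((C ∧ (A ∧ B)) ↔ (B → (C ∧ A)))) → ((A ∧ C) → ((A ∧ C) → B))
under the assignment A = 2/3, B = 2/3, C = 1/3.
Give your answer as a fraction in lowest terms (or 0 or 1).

1

B ∨ B = 2/3 ∨ 2/3 = 2/3
A ∨ (B ∨ B) = 2/3 ∨ 2/3 = 2/3
¬(A ∨ (B ∨ B)) = ¬2/3 = 1/3
A ∧ B = 2/3 ∧ 2/3 = 2/3
C ∧ (A ∧ B) = 1/3 ∧ 2/3 = 1/3
C ∧ A = 1/3 ∧ 2/3 = 1/3
B → (C ∧ A) = 2/3 → 1/3 = 2/3
(C ∧ (A ∧ B)) ↔ (B → (C ∧ A)) = 1/3 ↔ 2/3 = 2/3
¬(A ∨ (B ∨ B)) ↔ ((C ∧ (A ∧ B)) ↔ (B → (C ∧ A))) = 1/3 ↔ 2/3 = 2/3
A ∧ C = 2/3 ∧ 1/3 = 1/3
A ∧ C = 2/3 ∧ 1/3 = 1/3
(A ∧ C) → B = 1/3 → 2/3 = 1
(A ∧ C) → ((A ∧ C) → B) = 1/3 → 1 = 1
(¬(A ∨ (B ∨ B)) ↔ ((C ∧ (A ∧ B)) ↔ (B → (C ∧ A)))) → ((A ∧ C) → ((A ∧ C) → B)) = 2/3 → 1 = 1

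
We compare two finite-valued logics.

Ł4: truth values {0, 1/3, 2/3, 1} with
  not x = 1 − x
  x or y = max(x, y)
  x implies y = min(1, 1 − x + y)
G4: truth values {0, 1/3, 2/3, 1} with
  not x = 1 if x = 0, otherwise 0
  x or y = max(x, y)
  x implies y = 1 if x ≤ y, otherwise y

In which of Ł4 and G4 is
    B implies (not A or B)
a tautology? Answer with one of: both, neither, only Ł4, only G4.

In Ł4: every assignment gives 1 — tautology.
In G4: every assignment gives 1 — tautology.

both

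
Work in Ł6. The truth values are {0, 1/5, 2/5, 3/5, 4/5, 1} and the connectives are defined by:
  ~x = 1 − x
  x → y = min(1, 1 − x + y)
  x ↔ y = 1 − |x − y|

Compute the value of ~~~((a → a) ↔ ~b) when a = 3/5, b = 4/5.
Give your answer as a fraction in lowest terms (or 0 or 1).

4/5

a → a = 3/5 → 3/5 = 1
~b = ~4/5 = 1/5
(a → a) ↔ ~b = 1 ↔ 1/5 = 1/5
~((a → a) ↔ ~b) = ~1/5 = 4/5
~~((a → a) ↔ ~b) = ~4/5 = 1/5
~~~((a → a) ↔ ~b) = ~1/5 = 4/5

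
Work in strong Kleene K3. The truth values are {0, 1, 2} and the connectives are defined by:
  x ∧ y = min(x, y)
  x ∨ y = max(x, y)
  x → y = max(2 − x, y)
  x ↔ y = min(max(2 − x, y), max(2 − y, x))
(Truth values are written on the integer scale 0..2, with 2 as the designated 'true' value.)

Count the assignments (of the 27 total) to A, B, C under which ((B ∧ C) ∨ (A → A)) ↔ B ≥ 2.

7

value 2: 7 assignments (counts)
value 1: 14 assignments
value 0: 6 assignments
So 7 of the 27 assignments meet the threshold.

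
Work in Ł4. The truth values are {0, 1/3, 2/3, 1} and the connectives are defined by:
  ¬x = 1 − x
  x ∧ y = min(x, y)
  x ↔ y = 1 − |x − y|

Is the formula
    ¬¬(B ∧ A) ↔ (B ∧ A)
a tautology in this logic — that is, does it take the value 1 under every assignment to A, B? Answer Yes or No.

A = 0, B = 0 ↦ 1
A = 0, B = 1/3 ↦ 1
A = 0, B = 2/3 ↦ 1
A = 0, B = 1 ↦ 1
A = 1/3, B = 0 ↦ 1
A = 1/3, B = 1/3 ↦ 1
A = 1/3, B = 2/3 ↦ 1
A = 1/3, B = 1 ↦ 1
A = 2/3, B = 0 ↦ 1
A = 2/3, B = 1/3 ↦ 1
A = 2/3, B = 2/3 ↦ 1
A = 2/3, B = 1 ↦ 1
A = 1, B = 0 ↦ 1
A = 1, B = 1/3 ↦ 1
A = 1, B = 2/3 ↦ 1
A = 1, B = 1 ↦ 1
Every assignment gives a value ≥ 1.

Yes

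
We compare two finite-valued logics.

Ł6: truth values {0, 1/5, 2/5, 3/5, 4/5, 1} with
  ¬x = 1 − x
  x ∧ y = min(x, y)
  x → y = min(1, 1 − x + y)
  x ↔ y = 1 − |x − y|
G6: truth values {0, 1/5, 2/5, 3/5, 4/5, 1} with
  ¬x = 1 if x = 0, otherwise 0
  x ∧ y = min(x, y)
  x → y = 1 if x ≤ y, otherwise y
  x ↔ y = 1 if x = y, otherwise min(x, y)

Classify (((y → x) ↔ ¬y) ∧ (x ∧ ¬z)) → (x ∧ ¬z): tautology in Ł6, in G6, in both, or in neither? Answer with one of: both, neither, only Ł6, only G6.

In Ł6: every assignment gives 1 — tautology.
In G6: every assignment gives 1 — tautology.

both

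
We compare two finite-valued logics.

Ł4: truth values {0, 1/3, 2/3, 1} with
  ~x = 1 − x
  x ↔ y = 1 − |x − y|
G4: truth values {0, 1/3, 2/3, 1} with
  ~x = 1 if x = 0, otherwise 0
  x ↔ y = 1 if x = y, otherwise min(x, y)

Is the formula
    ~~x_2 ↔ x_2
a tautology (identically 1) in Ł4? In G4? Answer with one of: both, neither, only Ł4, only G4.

only Ł4

In Ł4: every assignment gives 1 — tautology.
In G4: at x_2 = 1/3 the value is 1/3 — not a tautology.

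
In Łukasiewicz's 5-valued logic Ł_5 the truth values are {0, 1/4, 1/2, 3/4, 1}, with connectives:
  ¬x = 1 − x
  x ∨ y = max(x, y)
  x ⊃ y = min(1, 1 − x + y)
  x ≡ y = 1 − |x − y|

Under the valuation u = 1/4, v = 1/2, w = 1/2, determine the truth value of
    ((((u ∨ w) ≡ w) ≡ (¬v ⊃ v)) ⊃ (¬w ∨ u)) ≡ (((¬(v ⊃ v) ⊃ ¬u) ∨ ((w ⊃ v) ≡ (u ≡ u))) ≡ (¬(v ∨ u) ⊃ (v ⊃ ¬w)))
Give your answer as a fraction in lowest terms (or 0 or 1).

u ∨ w = 1/4 ∨ 1/2 = 1/2
(u ∨ w) ≡ w = 1/2 ≡ 1/2 = 1
¬v = ¬1/2 = 1/2
¬v ⊃ v = 1/2 ⊃ 1/2 = 1
((u ∨ w) ≡ w) ≡ (¬v ⊃ v) = 1 ≡ 1 = 1
¬w = ¬1/2 = 1/2
¬w ∨ u = 1/2 ∨ 1/4 = 1/2
(((u ∨ w) ≡ w) ≡ (¬v ⊃ v)) ⊃ (¬w ∨ u) = 1 ⊃ 1/2 = 1/2
v ⊃ v = 1/2 ⊃ 1/2 = 1
¬(v ⊃ v) = ¬1 = 0
¬u = ¬1/4 = 3/4
¬(v ⊃ v) ⊃ ¬u = 0 ⊃ 3/4 = 1
w ⊃ v = 1/2 ⊃ 1/2 = 1
u ≡ u = 1/4 ≡ 1/4 = 1
(w ⊃ v) ≡ (u ≡ u) = 1 ≡ 1 = 1
(¬(v ⊃ v) ⊃ ¬u) ∨ ((w ⊃ v) ≡ (u ≡ u)) = 1 ∨ 1 = 1
v ∨ u = 1/2 ∨ 1/4 = 1/2
¬(v ∨ u) = ¬1/2 = 1/2
¬w = ¬1/2 = 1/2
v ⊃ ¬w = 1/2 ⊃ 1/2 = 1
¬(v ∨ u) ⊃ (v ⊃ ¬w) = 1/2 ⊃ 1 = 1
((¬(v ⊃ v) ⊃ ¬u) ∨ ((w ⊃ v) ≡ (u ≡ u))) ≡ (¬(v ∨ u) ⊃ (v ⊃ ¬w)) = 1 ≡ 1 = 1
((((u ∨ w) ≡ w) ≡ (¬v ⊃ v)) ⊃ (¬w ∨ u)) ≡ (((¬(v ⊃ v) ⊃ ¬u) ∨ ((w ⊃ v) ≡ (u ≡ u))) ≡ (¬(v ∨ u) ⊃ (v ⊃ ¬w))) = 1/2 ≡ 1 = 1/2

1/2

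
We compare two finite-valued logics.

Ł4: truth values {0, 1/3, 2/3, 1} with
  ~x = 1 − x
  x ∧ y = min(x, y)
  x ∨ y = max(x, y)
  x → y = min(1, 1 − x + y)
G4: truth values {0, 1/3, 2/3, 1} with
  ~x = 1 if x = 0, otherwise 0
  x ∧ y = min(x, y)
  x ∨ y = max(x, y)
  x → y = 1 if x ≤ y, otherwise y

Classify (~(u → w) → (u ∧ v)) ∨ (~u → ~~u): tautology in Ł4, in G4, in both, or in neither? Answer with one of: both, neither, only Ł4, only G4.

In Ł4: at u = 1/3, v = 0, w = 0 the value is 2/3 — not a tautology.
In G4: every assignment gives 1 — tautology.

only G4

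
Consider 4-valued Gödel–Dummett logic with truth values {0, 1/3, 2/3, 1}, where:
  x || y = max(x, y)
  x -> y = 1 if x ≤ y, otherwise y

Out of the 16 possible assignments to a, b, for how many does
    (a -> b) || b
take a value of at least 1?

a = 0, b = 0 ↦ 1  ≥
a = 0, b = 1/3 ↦ 1  ≥
a = 0, b = 2/3 ↦ 1  ≥
a = 0, b = 1 ↦ 1  ≥
a = 1/3, b = 0 ↦ 0  <
a = 1/3, b = 1/3 ↦ 1  ≥
a = 1/3, b = 2/3 ↦ 1  ≥
a = 1/3, b = 1 ↦ 1  ≥
a = 2/3, b = 0 ↦ 0  <
a = 2/3, b = 1/3 ↦ 1/3  <
a = 2/3, b = 2/3 ↦ 1  ≥
a = 2/3, b = 1 ↦ 1  ≥
a = 1, b = 0 ↦ 0  <
a = 1, b = 1/3 ↦ 1/3  <
a = 1, b = 2/3 ↦ 2/3  <
a = 1, b = 1 ↦ 1  ≥
So 10 of the 16 assignments meet the threshold.

10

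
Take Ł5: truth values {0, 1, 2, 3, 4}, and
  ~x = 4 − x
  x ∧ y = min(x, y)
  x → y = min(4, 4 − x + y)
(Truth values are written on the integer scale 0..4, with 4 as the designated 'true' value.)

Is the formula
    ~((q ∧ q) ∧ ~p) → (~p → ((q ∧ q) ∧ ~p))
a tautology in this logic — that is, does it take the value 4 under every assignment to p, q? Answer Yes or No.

Counterexample: take p = 0, q = 0.
q ∧ q = 0 ∧ 0 = 0
~p = ~0 = 4
(q ∧ q) ∧ ~p = 0 ∧ 4 = 0
~((q ∧ q) ∧ ~p) = ~0 = 4
~p = ~0 = 4
~p → ((q ∧ q) ∧ ~p) = 4 → 0 = 0
~((q ∧ q) ∧ ~p) → (~p → ((q ∧ q) ∧ ~p)) = 4 → 0 = 0
This gives 0 ≠ 4.

No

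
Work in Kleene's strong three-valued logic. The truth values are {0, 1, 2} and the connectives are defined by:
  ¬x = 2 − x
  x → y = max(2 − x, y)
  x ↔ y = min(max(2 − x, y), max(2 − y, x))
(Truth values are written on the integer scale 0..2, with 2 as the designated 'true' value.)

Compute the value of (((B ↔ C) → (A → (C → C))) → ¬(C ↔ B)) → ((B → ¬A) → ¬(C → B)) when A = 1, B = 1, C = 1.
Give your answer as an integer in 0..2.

1

B ↔ C = 1 ↔ 1 = 1
C → C = 1 → 1 = 1
A → (C → C) = 1 → 1 = 1
(B ↔ C) → (A → (C → C)) = 1 → 1 = 1
C ↔ B = 1 ↔ 1 = 1
¬(C ↔ B) = ¬1 = 1
((B ↔ C) → (A → (C → C))) → ¬(C ↔ B) = 1 → 1 = 1
¬A = ¬1 = 1
B → ¬A = 1 → 1 = 1
C → B = 1 → 1 = 1
¬(C → B) = ¬1 = 1
(B → ¬A) → ¬(C → B) = 1 → 1 = 1
(((B ↔ C) → (A → (C → C))) → ¬(C ↔ B)) → ((B → ¬A) → ¬(C → B)) = 1 → 1 = 1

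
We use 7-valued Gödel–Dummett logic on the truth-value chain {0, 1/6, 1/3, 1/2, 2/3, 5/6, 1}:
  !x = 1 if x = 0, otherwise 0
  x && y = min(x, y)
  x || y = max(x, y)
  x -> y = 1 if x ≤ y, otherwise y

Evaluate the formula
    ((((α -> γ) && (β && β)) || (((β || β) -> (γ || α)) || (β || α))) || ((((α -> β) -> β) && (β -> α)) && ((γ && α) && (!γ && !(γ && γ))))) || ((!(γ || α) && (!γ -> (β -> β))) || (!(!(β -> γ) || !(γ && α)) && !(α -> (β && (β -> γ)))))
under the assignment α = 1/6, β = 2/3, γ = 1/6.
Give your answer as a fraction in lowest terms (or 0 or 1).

α -> γ = 1/6 -> 1/6 = 1
β && β = 2/3 && 2/3 = 2/3
(α -> γ) && (β && β) = 1 && 2/3 = 2/3
β || β = 2/3 || 2/3 = 2/3
γ || α = 1/6 || 1/6 = 1/6
(β || β) -> (γ || α) = 2/3 -> 1/6 = 1/6
β || α = 2/3 || 1/6 = 2/3
((β || β) -> (γ || α)) || (β || α) = 1/6 || 2/3 = 2/3
((α -> γ) && (β && β)) || (((β || β) -> (γ || α)) || (β || α)) = 2/3 || 2/3 = 2/3
α -> β = 1/6 -> 2/3 = 1
(α -> β) -> β = 1 -> 2/3 = 2/3
β -> α = 2/3 -> 1/6 = 1/6
((α -> β) -> β) && (β -> α) = 2/3 && 1/6 = 1/6
γ && α = 1/6 && 1/6 = 1/6
!γ = !1/6 = 0
γ && γ = 1/6 && 1/6 = 1/6
!(γ && γ) = !1/6 = 0
!γ && !(γ && γ) = 0 && 0 = 0
(γ && α) && (!γ && !(γ && γ)) = 1/6 && 0 = 0
(((α -> β) -> β) && (β -> α)) && ((γ && α) && (!γ && !(γ && γ))) = 1/6 && 0 = 0
(((α -> γ) && (β && β)) || (((β || β) -> (γ || α)) || (β || α))) || ((((α -> β) -> β) && (β -> α)) && ((γ && α) && (!γ && !(γ && γ)))) = 2/3 || 0 = 2/3
γ || α = 1/6 || 1/6 = 1/6
!(γ || α) = !1/6 = 0
!γ = !1/6 = 0
β -> β = 2/3 -> 2/3 = 1
!γ -> (β -> β) = 0 -> 1 = 1
!(γ || α) && (!γ -> (β -> β)) = 0 && 1 = 0
β -> γ = 2/3 -> 1/6 = 1/6
!(β -> γ) = !1/6 = 0
γ && α = 1/6 && 1/6 = 1/6
!(γ && α) = !1/6 = 0
!(β -> γ) || !(γ && α) = 0 || 0 = 0
!(!(β -> γ) || !(γ && α)) = !0 = 1
β -> γ = 2/3 -> 1/6 = 1/6
β && (β -> γ) = 2/3 && 1/6 = 1/6
α -> (β && (β -> γ)) = 1/6 -> 1/6 = 1
!(α -> (β && (β -> γ))) = !1 = 0
!(!(β -> γ) || !(γ && α)) && !(α -> (β && (β -> γ))) = 1 && 0 = 0
(!(γ || α) && (!γ -> (β -> β))) || (!(!(β -> γ) || !(γ && α)) && !(α -> (β && (β -> γ)))) = 0 || 0 = 0
((((α -> γ) && (β && β)) || (((β || β) -> (γ || α)) || (β || α))) || ((((α -> β) -> β) && (β -> α)) && ((γ && α) && (!γ && !(γ && γ))))) || ((!(γ || α) && (!γ -> (β -> β))) || (!(!(β -> γ) || !(γ && α)) && !(α -> (β && (β -> γ))))) = 2/3 || 0 = 2/3

2/3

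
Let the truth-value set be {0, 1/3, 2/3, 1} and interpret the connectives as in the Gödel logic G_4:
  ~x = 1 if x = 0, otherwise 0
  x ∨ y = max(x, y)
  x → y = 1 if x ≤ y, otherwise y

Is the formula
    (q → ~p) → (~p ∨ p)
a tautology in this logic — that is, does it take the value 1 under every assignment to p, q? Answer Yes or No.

No

Counterexample: take p = 1/3, q = 0.
~p = ~1/3 = 0
q → ~p = 0 → 0 = 1
~p = ~1/3 = 0
~p ∨ p = 0 ∨ 1/3 = 1/3
(q → ~p) → (~p ∨ p) = 1 → 1/3 = 1/3
This gives 1/3 ≠ 1.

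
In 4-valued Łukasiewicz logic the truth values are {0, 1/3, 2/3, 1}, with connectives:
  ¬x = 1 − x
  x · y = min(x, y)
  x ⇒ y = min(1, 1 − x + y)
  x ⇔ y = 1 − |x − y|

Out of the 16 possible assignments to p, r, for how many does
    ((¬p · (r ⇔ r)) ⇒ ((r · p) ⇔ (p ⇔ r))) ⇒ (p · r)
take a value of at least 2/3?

7

p = 0, r = 0 ↦ 1  ≥
p = 0, r = 1/3 ↦ 2/3  ≥
p = 0, r = 2/3 ↦ 1/3  <
p = 0, r = 1 ↦ 0  <
p = 1/3, r = 0 ↦ 1/3  <
p = 1/3, r = 1/3 ↦ 2/3  ≥
p = 1/3, r = 2/3 ↦ 1/3  <
p = 1/3, r = 1 ↦ 1/3  <
p = 2/3, r = 0 ↦ 0  <
p = 2/3, r = 1/3 ↦ 1/3  <
p = 2/3, r = 2/3 ↦ 2/3  ≥
p = 2/3, r = 1 ↦ 2/3  ≥
p = 1, r = 0 ↦ 0  <
p = 1, r = 1/3 ↦ 1/3  <
p = 1, r = 2/3 ↦ 2/3  ≥
p = 1, r = 1 ↦ 1  ≥
So 7 of the 16 assignments meet the threshold.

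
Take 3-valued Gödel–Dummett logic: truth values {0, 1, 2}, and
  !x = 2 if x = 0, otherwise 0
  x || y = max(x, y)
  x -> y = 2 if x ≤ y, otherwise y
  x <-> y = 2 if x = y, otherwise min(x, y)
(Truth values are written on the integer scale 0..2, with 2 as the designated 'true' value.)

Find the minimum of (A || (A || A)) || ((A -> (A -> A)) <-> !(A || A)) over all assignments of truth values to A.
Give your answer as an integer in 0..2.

1

Take A = 1:
A || A = 1 || 1 = 1
A || (A || A) = 1 || 1 = 1
A -> A = 1 -> 1 = 2
A -> (A -> A) = 1 -> 2 = 2
A || A = 1 || 1 = 1
!(A || A) = !1 = 0
(A -> (A -> A)) <-> !(A || A) = 2 <-> 0 = 0
(A || (A || A)) || ((A -> (A -> A)) <-> !(A || A)) = 1 || 0 = 1
No assignment yields a value below 1, so this is the minimum.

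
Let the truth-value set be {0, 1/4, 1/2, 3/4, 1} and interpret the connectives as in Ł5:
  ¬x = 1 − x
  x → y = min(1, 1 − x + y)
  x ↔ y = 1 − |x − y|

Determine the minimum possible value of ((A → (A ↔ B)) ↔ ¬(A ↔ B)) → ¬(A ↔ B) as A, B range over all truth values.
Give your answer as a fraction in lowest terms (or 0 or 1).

1/2

Take A = 1, B = 1/2:
A ↔ B = 1 ↔ 1/2 = 1/2
A → (A ↔ B) = 1 → 1/2 = 1/2
A ↔ B = 1 ↔ 1/2 = 1/2
¬(A ↔ B) = ¬1/2 = 1/2
(A → (A ↔ B)) ↔ ¬(A ↔ B) = 1/2 ↔ 1/2 = 1
A ↔ B = 1 ↔ 1/2 = 1/2
¬(A ↔ B) = ¬1/2 = 1/2
((A → (A ↔ B)) ↔ ¬(A ↔ B)) → ¬(A ↔ B) = 1 → 1/2 = 1/2
No assignment yields a value below 1/2, so this is the minimum.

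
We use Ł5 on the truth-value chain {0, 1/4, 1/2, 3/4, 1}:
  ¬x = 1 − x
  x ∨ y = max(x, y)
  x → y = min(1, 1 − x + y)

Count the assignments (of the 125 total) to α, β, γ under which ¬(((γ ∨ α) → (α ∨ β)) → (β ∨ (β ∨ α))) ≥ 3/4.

value 1: 1 assignment (counts)
value 3/4: 7 assignments (counts)
value 1/2: 19 assignments
value 1/4: 37 assignments
value 0: 61 assignments
So 8 of the 125 assignments meet the threshold.

8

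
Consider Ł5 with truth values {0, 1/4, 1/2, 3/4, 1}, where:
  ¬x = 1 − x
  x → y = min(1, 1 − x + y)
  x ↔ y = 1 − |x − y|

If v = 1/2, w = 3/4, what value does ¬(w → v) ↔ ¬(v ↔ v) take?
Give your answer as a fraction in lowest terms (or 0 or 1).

3/4

w → v = 3/4 → 1/2 = 3/4
¬(w → v) = ¬3/4 = 1/4
v ↔ v = 1/2 ↔ 1/2 = 1
¬(v ↔ v) = ¬1 = 0
¬(w → v) ↔ ¬(v ↔ v) = 1/4 ↔ 0 = 3/4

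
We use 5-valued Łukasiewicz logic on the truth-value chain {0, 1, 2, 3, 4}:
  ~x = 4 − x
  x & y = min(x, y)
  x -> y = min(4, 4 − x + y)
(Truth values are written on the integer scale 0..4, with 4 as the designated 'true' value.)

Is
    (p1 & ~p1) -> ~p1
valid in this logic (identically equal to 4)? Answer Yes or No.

Yes

p1 = 0 ↦ 4
p1 = 1 ↦ 4
p1 = 2 ↦ 4
p1 = 3 ↦ 4
p1 = 4 ↦ 4
Every assignment gives a value ≥ 4.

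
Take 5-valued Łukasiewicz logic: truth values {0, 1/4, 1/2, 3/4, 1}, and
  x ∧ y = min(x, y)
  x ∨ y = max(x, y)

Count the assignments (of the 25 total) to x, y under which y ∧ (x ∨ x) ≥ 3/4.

value 1: 1 assignment (counts)
value 3/4: 3 assignments (counts)
value 1/2: 5 assignments
value 1/4: 7 assignments
value 0: 9 assignments
So 4 of the 25 assignments meet the threshold.

4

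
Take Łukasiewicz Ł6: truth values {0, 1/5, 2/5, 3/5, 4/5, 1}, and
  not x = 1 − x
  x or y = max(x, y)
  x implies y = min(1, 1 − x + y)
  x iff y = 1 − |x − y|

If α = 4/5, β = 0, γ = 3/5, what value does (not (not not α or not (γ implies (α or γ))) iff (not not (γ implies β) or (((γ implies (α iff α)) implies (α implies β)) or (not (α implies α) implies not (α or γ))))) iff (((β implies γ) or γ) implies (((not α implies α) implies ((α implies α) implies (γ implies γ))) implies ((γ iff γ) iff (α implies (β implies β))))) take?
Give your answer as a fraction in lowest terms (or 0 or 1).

1/5

not α = not 4/5 = 1/5
not not α = not 1/5 = 4/5
α or γ = 4/5 or 3/5 = 4/5
γ implies (α or γ) = 3/5 implies 4/5 = 1
not (γ implies (α or γ)) = not 1 = 0
not not α or not (γ implies (α or γ)) = 4/5 or 0 = 4/5
not (not not α or not (γ implies (α or γ))) = not 4/5 = 1/5
γ implies β = 3/5 implies 0 = 2/5
not (γ implies β) = not 2/5 = 3/5
not not (γ implies β) = not 3/5 = 2/5
α iff α = 4/5 iff 4/5 = 1
γ implies (α iff α) = 3/5 implies 1 = 1
α implies β = 4/5 implies 0 = 1/5
(γ implies (α iff α)) implies (α implies β) = 1 implies 1/5 = 1/5
α implies α = 4/5 implies 4/5 = 1
not (α implies α) = not 1 = 0
α or γ = 4/5 or 3/5 = 4/5
not (α or γ) = not 4/5 = 1/5
not (α implies α) implies not (α or γ) = 0 implies 1/5 = 1
((γ implies (α iff α)) implies (α implies β)) or (not (α implies α) implies not (α or γ)) = 1/5 or 1 = 1
not not (γ implies β) or (((γ implies (α iff α)) implies (α implies β)) or (not (α implies α) implies not (α or γ))) = 2/5 or 1 = 1
not (not not α or not (γ implies (α or γ))) iff (not not (γ implies β) or (((γ implies (α iff α)) implies (α implies β)) or (not (α implies α) implies not (α or γ)))) = 1/5 iff 1 = 1/5
β implies γ = 0 implies 3/5 = 1
(β implies γ) or γ = 1 or 3/5 = 1
not α = not 4/5 = 1/5
not α implies α = 1/5 implies 4/5 = 1
α implies α = 4/5 implies 4/5 = 1
γ implies γ = 3/5 implies 3/5 = 1
(α implies α) implies (γ implies γ) = 1 implies 1 = 1
(not α implies α) implies ((α implies α) implies (γ implies γ)) = 1 implies 1 = 1
γ iff γ = 3/5 iff 3/5 = 1
β implies β = 0 implies 0 = 1
α implies (β implies β) = 4/5 implies 1 = 1
(γ iff γ) iff (α implies (β implies β)) = 1 iff 1 = 1
((not α implies α) implies ((α implies α) implies (γ implies γ))) implies ((γ iff γ) iff (α implies (β implies β))) = 1 implies 1 = 1
((β implies γ) or γ) implies (((not α implies α) implies ((α implies α) implies (γ implies γ))) implies ((γ iff γ) iff (α implies (β implies β)))) = 1 implies 1 = 1
(not (not not α or not (γ implies (α or γ))) iff (not not (γ implies β) or (((γ implies (α iff α)) implies (α implies β)) or (not (α implies α) implies not (α or γ))))) iff (((β implies γ) or γ) implies (((not α implies α) implies ((α implies α) implies (γ implies γ))) implies ((γ iff γ) iff (α implies (β implies β))))) = 1/5 iff 1 = 1/5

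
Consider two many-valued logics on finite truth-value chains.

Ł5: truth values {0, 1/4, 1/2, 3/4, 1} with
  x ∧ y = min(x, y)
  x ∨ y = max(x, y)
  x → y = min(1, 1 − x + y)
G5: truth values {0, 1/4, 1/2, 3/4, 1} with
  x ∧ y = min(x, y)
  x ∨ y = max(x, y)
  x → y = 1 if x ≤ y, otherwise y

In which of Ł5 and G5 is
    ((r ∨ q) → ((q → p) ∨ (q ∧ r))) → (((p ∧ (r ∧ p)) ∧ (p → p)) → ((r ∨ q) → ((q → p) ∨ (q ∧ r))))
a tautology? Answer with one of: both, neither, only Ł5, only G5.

both

In Ł5: every assignment gives 1 — tautology.
In G5: every assignment gives 1 — tautology.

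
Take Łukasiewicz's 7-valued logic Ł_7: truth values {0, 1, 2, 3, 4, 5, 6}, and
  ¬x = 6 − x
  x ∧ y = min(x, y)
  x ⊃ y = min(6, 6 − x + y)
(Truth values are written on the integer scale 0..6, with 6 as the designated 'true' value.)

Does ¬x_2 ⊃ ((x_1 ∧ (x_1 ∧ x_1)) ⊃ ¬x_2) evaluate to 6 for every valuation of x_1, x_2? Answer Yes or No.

At x_1 = 5, x_2 = 4, for instance:
¬x_2 = ¬4 = 2
x_1 ∧ x_1 = 5 ∧ 5 = 5
x_1 ∧ (x_1 ∧ x_1) = 5 ∧ 5 = 5
(x_1 ∧ (x_1 ∧ x_1)) ⊃ ¬x_2 = 5 ⊃ 2 = 3
¬x_2 ⊃ ((x_1 ∧ (x_1 ∧ x_1)) ⊃ ¬x_2) = 2 ⊃ 3 = 6
and checking the remaining 48 assignments likewise gives ≥ 6 in every case.

Yes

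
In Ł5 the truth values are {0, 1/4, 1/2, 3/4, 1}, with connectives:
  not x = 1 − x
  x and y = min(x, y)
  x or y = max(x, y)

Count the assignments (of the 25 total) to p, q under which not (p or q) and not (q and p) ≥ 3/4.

value 1: 1 assignment (counts)
value 3/4: 3 assignments (counts)
value 1/2: 5 assignments
value 1/4: 7 assignments
value 0: 9 assignments
So 4 of the 25 assignments meet the threshold.

4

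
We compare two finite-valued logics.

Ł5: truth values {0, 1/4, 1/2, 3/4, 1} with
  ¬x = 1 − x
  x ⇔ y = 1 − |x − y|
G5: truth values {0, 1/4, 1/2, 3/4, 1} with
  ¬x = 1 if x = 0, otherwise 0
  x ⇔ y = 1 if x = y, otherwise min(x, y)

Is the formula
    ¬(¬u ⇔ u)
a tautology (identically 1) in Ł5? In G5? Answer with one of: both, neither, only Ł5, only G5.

only G5

In Ł5: at u = 1/4 the value is 1/2 — not a tautology.
In G5: every assignment gives 1 — tautology.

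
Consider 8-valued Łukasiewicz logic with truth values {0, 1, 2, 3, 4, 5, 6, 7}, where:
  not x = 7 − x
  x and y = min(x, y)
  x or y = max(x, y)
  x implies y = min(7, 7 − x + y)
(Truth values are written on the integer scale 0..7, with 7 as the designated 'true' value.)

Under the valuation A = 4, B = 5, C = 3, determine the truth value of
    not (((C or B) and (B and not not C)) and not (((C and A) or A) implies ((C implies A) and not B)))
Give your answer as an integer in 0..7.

5

C or B = 3 or 5 = 5
not C = not 3 = 4
not not C = not 4 = 3
B and not not C = 5 and 3 = 3
(C or B) and (B and not not C) = 5 and 3 = 3
C and A = 3 and 4 = 3
(C and A) or A = 3 or 4 = 4
C implies A = 3 implies 4 = 7
not B = not 5 = 2
(C implies A) and not B = 7 and 2 = 2
((C and A) or A) implies ((C implies A) and not B) = 4 implies 2 = 5
not (((C and A) or A) implies ((C implies A) and not B)) = not 5 = 2
((C or B) and (B and not not C)) and not (((C and A) or A) implies ((C implies A) and not B)) = 3 and 2 = 2
not (((C or B) and (B and not not C)) and not (((C and A) or A) implies ((C implies A) and not B))) = not 2 = 5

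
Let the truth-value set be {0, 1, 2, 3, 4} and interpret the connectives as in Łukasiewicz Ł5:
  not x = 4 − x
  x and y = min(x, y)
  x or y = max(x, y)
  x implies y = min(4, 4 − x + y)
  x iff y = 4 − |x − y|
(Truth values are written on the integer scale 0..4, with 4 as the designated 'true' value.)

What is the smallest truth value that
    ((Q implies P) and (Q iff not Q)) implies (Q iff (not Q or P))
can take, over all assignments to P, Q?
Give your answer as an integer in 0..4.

Take P = 4, Q = 2:
Q implies P = 2 implies 4 = 4
not Q = not 2 = 2
Q iff not Q = 2 iff 2 = 4
(Q implies P) and (Q iff not Q) = 4 and 4 = 4
not Q = not 2 = 2
not Q or P = 2 or 4 = 4
Q iff (not Q or P) = 2 iff 4 = 2
((Q implies P) and (Q iff not Q)) implies (Q iff (not Q or P)) = 4 implies 2 = 2
No assignment yields a value below 2, so this is the minimum.

2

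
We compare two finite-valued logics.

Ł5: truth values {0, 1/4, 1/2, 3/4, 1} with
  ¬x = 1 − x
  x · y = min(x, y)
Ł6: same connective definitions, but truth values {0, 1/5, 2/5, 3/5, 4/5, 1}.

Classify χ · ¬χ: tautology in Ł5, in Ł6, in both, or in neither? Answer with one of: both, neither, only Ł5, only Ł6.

In Ł5: at χ = 0 the value is 0 — not a tautology.
In Ł6: at χ = 0 the value is 0 — not a tautology.

neither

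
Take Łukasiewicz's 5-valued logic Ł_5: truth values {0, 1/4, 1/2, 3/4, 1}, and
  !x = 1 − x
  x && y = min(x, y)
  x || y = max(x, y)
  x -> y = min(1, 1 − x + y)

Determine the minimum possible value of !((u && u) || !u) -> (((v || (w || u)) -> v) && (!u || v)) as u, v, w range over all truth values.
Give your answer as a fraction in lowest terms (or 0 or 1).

Take u = 1/2, v = 0, w = 1:
u && u = 1/2 && 1/2 = 1/2
!u = !1/2 = 1/2
(u && u) || !u = 1/2 || 1/2 = 1/2
!((u && u) || !u) = !1/2 = 1/2
w || u = 1 || 1/2 = 1
v || (w || u) = 0 || 1 = 1
(v || (w || u)) -> v = 1 -> 0 = 0
!u = !1/2 = 1/2
!u || v = 1/2 || 0 = 1/2
((v || (w || u)) -> v) && (!u || v) = 0 && 1/2 = 0
!((u && u) || !u) -> (((v || (w || u)) -> v) && (!u || v)) = 1/2 -> 0 = 1/2
No assignment yields a value below 1/2, so this is the minimum.

1/2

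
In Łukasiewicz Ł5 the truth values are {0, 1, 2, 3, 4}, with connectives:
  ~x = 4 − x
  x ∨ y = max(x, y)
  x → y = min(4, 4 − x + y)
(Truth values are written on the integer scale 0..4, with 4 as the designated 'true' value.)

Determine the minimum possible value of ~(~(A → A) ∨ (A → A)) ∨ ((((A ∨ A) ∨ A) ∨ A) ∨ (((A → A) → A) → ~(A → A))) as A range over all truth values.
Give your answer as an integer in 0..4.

2

Take A = 2:
A → A = 2 → 2 = 4
~(A → A) = ~4 = 0
A → A = 2 → 2 = 4
~(A → A) ∨ (A → A) = 0 ∨ 4 = 4
~(~(A → A) ∨ (A → A)) = ~4 = 0
A ∨ A = 2 ∨ 2 = 2
(A ∨ A) ∨ A = 2 ∨ 2 = 2
((A ∨ A) ∨ A) ∨ A = 2 ∨ 2 = 2
A → A = 2 → 2 = 4
(A → A) → A = 4 → 2 = 2
A → A = 2 → 2 = 4
~(A → A) = ~4 = 0
((A → A) → A) → ~(A → A) = 2 → 0 = 2
(((A ∨ A) ∨ A) ∨ A) ∨ (((A → A) → A) → ~(A → A)) = 2 ∨ 2 = 2
~(~(A → A) ∨ (A → A)) ∨ ((((A ∨ A) ∨ A) ∨ A) ∨ (((A → A) → A) → ~(A → A))) = 0 ∨ 2 = 2
No assignment yields a value below 2, so this is the minimum.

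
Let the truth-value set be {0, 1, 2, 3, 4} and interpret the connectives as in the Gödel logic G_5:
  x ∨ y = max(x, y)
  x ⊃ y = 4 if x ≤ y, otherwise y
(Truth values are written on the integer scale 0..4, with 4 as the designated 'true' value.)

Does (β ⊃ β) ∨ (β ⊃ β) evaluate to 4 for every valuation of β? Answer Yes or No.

β = 0 ↦ 4
β = 1 ↦ 4
β = 2 ↦ 4
β = 3 ↦ 4
β = 4 ↦ 4
Every assignment gives a value ≥ 4.

Yes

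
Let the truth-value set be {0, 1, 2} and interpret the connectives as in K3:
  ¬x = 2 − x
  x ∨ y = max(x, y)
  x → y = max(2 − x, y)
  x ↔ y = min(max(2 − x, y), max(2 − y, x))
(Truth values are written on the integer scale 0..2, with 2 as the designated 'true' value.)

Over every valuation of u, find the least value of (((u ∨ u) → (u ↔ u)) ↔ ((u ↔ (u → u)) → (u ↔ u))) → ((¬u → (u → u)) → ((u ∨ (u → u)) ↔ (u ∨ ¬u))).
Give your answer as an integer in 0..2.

Take u = 1:
u ∨ u = 1 ∨ 1 = 1
u ↔ u = 1 ↔ 1 = 1
(u ∨ u) → (u ↔ u) = 1 → 1 = 1
u → u = 1 → 1 = 1
u ↔ (u → u) = 1 ↔ 1 = 1
u ↔ u = 1 ↔ 1 = 1
(u ↔ (u → u)) → (u ↔ u) = 1 → 1 = 1
((u ∨ u) → (u ↔ u)) ↔ ((u ↔ (u → u)) → (u ↔ u)) = 1 ↔ 1 = 1
¬u = ¬1 = 1
u → u = 1 → 1 = 1
¬u → (u → u) = 1 → 1 = 1
u → u = 1 → 1 = 1
u ∨ (u → u) = 1 ∨ 1 = 1
¬u = ¬1 = 1
u ∨ ¬u = 1 ∨ 1 = 1
(u ∨ (u → u)) ↔ (u ∨ ¬u) = 1 ↔ 1 = 1
(¬u → (u → u)) → ((u ∨ (u → u)) ↔ (u ∨ ¬u)) = 1 → 1 = 1
(((u ∨ u) → (u ↔ u)) ↔ ((u ↔ (u → u)) → (u ↔ u))) → ((¬u → (u → u)) → ((u ∨ (u → u)) ↔ (u ∨ ¬u))) = 1 → 1 = 1
No assignment yields a value below 1, so this is the minimum.

1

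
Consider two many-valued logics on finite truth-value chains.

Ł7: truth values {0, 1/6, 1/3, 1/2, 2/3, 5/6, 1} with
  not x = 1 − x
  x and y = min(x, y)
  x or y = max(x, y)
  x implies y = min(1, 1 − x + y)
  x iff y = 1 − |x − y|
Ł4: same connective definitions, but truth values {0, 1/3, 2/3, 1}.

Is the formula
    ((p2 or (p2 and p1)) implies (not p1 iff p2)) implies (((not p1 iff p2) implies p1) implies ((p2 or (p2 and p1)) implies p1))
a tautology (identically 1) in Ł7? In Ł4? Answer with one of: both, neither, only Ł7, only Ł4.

In Ł7: every assignment gives 1 — tautology.
In Ł4: every assignment gives 1 — tautology.

both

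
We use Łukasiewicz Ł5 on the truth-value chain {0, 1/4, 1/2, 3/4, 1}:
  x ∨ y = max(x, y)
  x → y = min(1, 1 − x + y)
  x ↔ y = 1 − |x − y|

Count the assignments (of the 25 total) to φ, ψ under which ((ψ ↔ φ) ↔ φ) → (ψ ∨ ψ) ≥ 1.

19

value 1: 19 assignments (counts)
value 1/2: 5 assignments
value 0: 1 assignment
So 19 of the 25 assignments meet the threshold.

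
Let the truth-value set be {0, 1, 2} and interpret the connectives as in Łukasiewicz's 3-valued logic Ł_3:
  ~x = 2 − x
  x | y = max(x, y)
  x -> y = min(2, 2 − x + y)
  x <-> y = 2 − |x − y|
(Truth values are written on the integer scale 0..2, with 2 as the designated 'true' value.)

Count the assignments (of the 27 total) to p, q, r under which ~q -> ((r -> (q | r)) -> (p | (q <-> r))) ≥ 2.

value 2: 23 assignments (counts)
value 1: 3 assignments
value 0: 1 assignment
So 23 of the 27 assignments meet the threshold.

23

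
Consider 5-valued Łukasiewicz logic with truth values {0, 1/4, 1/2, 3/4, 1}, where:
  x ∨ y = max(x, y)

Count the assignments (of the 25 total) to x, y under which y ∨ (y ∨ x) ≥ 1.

9

value 1: 9 assignments (counts)
value 3/4: 7 assignments
value 1/2: 5 assignments
value 1/4: 3 assignments
value 0: 1 assignment
So 9 of the 25 assignments meet the threshold.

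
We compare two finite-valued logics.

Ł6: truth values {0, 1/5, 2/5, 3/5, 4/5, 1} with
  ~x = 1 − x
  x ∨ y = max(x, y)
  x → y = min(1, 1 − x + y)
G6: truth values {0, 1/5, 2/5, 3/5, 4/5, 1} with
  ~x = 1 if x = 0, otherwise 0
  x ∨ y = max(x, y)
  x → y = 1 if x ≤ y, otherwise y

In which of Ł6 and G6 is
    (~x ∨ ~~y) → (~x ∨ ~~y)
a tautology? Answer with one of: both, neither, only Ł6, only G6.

In Ł6: every assignment gives 1 — tautology.
In G6: every assignment gives 1 — tautology.

both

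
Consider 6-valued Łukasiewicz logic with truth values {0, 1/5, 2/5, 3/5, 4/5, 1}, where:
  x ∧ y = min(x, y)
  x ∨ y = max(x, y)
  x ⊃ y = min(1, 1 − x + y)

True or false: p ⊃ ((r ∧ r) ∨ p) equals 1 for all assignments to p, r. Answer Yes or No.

At p = 4/5, r = 2/5, for instance:
r ∧ r = 2/5 ∧ 2/5 = 2/5
(r ∧ r) ∨ p = 2/5 ∨ 4/5 = 4/5
p ⊃ ((r ∧ r) ∨ p) = 4/5 ⊃ 4/5 = 1
and checking the remaining 35 assignments likewise gives ≥ 1 in every case.

Yes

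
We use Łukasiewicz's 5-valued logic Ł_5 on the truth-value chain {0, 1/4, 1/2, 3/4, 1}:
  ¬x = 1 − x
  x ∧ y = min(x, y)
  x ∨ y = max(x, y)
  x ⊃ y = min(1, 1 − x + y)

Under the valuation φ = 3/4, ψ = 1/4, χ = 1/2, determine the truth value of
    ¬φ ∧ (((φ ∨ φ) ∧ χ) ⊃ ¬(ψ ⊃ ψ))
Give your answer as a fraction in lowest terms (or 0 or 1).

¬φ = ¬3/4 = 1/4
φ ∨ φ = 3/4 ∨ 3/4 = 3/4
(φ ∨ φ) ∧ χ = 3/4 ∧ 1/2 = 1/2
ψ ⊃ ψ = 1/4 ⊃ 1/4 = 1
¬(ψ ⊃ ψ) = ¬1 = 0
((φ ∨ φ) ∧ χ) ⊃ ¬(ψ ⊃ ψ) = 1/2 ⊃ 0 = 1/2
¬φ ∧ (((φ ∨ φ) ∧ χ) ⊃ ¬(ψ ⊃ ψ)) = 1/4 ∧ 1/2 = 1/4

1/4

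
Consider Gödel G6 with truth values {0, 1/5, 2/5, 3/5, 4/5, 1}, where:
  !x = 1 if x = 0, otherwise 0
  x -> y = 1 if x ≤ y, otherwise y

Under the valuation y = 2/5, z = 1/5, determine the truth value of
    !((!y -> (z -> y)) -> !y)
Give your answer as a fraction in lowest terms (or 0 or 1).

1

!y = !2/5 = 0
z -> y = 1/5 -> 2/5 = 1
!y -> (z -> y) = 0 -> 1 = 1
!y = !2/5 = 0
(!y -> (z -> y)) -> !y = 1 -> 0 = 0
!((!y -> (z -> y)) -> !y) = !0 = 1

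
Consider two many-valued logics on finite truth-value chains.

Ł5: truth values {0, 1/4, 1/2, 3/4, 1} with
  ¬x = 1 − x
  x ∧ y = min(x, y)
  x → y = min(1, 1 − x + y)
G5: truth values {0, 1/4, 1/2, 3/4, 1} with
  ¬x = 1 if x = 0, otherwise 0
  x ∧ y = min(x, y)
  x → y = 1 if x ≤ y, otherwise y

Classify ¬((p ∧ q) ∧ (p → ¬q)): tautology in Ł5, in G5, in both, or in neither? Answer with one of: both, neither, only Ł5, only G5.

In Ł5: at p = 1/4, q = 1/4 the value is 3/4 — not a tautology.
In G5: every assignment gives 1 — tautology.

only G5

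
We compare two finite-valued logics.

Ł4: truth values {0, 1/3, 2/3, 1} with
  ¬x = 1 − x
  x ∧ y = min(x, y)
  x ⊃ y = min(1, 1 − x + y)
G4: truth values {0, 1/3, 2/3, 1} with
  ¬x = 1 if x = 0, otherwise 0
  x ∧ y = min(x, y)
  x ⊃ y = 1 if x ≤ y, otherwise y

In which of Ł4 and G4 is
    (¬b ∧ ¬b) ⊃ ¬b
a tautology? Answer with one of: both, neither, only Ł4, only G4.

both

In Ł4: every assignment gives 1 — tautology.
In G4: every assignment gives 1 — tautology.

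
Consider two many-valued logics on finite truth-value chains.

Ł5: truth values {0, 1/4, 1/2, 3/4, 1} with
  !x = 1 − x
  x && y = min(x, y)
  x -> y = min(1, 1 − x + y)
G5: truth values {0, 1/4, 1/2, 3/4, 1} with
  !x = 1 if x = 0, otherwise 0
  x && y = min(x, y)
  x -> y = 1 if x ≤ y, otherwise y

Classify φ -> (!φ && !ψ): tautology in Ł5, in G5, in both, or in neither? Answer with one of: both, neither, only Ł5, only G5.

neither

In Ł5: at φ = 1/4, ψ = 1 the value is 3/4 — not a tautology.
In G5: at φ = 1/4, ψ = 0 the value is 0 — not a tautology.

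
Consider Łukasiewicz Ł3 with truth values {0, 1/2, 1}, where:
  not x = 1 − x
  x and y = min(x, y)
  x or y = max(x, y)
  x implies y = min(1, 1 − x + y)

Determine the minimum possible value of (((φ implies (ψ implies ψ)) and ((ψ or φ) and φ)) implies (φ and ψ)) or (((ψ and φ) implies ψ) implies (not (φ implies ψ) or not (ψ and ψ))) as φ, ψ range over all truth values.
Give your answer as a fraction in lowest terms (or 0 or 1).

1/2

Take φ = 1, ψ = 1/2:
ψ implies ψ = 1/2 implies 1/2 = 1
φ implies (ψ implies ψ) = 1 implies 1 = 1
ψ or φ = 1/2 or 1 = 1
(ψ or φ) and φ = 1 and 1 = 1
(φ implies (ψ implies ψ)) and ((ψ or φ) and φ) = 1 and 1 = 1
φ and ψ = 1 and 1/2 = 1/2
((φ implies (ψ implies ψ)) and ((ψ or φ) and φ)) implies (φ and ψ) = 1 implies 1/2 = 1/2
ψ and φ = 1/2 and 1 = 1/2
(ψ and φ) implies ψ = 1/2 implies 1/2 = 1
φ implies ψ = 1 implies 1/2 = 1/2
not (φ implies ψ) = not 1/2 = 1/2
ψ and ψ = 1/2 and 1/2 = 1/2
not (ψ and ψ) = not 1/2 = 1/2
not (φ implies ψ) or not (ψ and ψ) = 1/2 or 1/2 = 1/2
((ψ and φ) implies ψ) implies (not (φ implies ψ) or not (ψ and ψ)) = 1 implies 1/2 = 1/2
(((φ implies (ψ implies ψ)) and ((ψ or φ) and φ)) implies (φ and ψ)) or (((ψ and φ) implies ψ) implies (not (φ implies ψ) or not (ψ and ψ))) = 1/2 or 1/2 = 1/2
No assignment yields a value below 1/2, so this is the minimum.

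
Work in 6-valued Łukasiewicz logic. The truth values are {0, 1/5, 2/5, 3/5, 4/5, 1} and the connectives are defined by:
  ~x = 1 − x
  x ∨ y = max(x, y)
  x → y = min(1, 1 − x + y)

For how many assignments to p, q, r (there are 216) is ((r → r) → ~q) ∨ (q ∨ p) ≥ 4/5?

168

value 1: 96 assignments (counts)
value 4/5: 72 assignments (counts)
value 3/5: 48 assignments
So 168 of the 216 assignments meet the threshold.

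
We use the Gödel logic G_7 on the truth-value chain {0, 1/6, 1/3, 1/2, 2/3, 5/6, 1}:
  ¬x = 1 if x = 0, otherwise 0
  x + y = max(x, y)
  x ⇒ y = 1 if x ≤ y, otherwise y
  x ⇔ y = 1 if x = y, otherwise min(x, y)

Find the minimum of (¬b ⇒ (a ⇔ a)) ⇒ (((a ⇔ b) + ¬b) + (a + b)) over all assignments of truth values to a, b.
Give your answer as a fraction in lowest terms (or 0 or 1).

Take a = 0, b = 1/6:
¬b = ¬1/6 = 0
a ⇔ a = 0 ⇔ 0 = 1
¬b ⇒ (a ⇔ a) = 0 ⇒ 1 = 1
a ⇔ b = 0 ⇔ 1/6 = 0
¬b = ¬1/6 = 0
(a ⇔ b) + ¬b = 0 + 0 = 0
a + b = 0 + 1/6 = 1/6
((a ⇔ b) + ¬b) + (a + b) = 0 + 1/6 = 1/6
(¬b ⇒ (a ⇔ a)) ⇒ (((a ⇔ b) + ¬b) + (a + b)) = 1 ⇒ 1/6 = 1/6
No assignment yields a value below 1/6, so this is the minimum.

1/6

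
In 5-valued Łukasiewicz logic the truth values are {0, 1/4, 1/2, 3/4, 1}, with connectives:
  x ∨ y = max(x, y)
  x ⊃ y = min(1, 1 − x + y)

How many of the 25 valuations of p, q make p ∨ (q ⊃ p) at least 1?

value 1: 15 assignments (counts)
value 3/4: 4 assignments
value 1/2: 3 assignments
value 1/4: 2 assignments
value 0: 1 assignment
So 15 of the 25 assignments meet the threshold.

15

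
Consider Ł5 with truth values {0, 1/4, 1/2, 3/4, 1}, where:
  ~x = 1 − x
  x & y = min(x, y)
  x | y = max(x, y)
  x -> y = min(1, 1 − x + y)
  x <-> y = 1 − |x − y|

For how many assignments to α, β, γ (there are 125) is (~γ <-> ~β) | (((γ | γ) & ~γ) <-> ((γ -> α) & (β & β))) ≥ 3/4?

89

value 1: 42 assignments (counts)
value 3/4: 47 assignments (counts)
value 1/2: 22 assignments
value 1/4: 9 assignments
value 0: 5 assignments
So 89 of the 125 assignments meet the threshold.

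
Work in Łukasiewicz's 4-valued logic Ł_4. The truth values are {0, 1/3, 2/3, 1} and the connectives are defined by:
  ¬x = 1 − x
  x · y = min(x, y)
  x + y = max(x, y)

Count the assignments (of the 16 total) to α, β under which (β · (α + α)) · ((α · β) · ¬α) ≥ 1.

0

α = 0, β = 0 ↦ 0  <
α = 0, β = 1/3 ↦ 0  <
α = 0, β = 2/3 ↦ 0  <
α = 0, β = 1 ↦ 0  <
α = 1/3, β = 0 ↦ 0  <
α = 1/3, β = 1/3 ↦ 1/3  <
α = 1/3, β = 2/3 ↦ 1/3  <
α = 1/3, β = 1 ↦ 1/3  <
α = 2/3, β = 0 ↦ 0  <
α = 2/3, β = 1/3 ↦ 1/3  <
α = 2/3, β = 2/3 ↦ 1/3  <
α = 2/3, β = 1 ↦ 1/3  <
α = 1, β = 0 ↦ 0  <
α = 1, β = 1/3 ↦ 0  <
α = 1, β = 2/3 ↦ 0  <
α = 1, β = 1 ↦ 0  <
So 0 of the 16 assignments meet the threshold.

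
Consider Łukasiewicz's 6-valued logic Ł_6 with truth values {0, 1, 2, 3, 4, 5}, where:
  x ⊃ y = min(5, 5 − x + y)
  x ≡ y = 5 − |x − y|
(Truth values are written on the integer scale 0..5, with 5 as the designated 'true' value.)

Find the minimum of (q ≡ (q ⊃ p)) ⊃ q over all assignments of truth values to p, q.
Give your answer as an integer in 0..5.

3

Take p = 0, q = 2:
q ⊃ p = 2 ⊃ 0 = 3
q ≡ (q ⊃ p) = 2 ≡ 3 = 4
(q ≡ (q ⊃ p)) ⊃ q = 4 ⊃ 2 = 3
No assignment yields a value below 3, so this is the minimum.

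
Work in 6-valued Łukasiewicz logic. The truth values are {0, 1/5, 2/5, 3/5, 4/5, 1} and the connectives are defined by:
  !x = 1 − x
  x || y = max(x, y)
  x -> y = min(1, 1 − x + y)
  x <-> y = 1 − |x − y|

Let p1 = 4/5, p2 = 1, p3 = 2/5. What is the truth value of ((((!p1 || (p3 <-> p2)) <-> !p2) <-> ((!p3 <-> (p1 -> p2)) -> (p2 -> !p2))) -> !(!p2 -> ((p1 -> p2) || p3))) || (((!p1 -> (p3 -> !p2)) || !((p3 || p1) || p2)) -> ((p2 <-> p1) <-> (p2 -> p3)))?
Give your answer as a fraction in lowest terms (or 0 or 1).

!p1 = !4/5 = 1/5
p3 <-> p2 = 2/5 <-> 1 = 2/5
!p1 || (p3 <-> p2) = 1/5 || 2/5 = 2/5
!p2 = !1 = 0
(!p1 || (p3 <-> p2)) <-> !p2 = 2/5 <-> 0 = 3/5
!p3 = !2/5 = 3/5
p1 -> p2 = 4/5 -> 1 = 1
!p3 <-> (p1 -> p2) = 3/5 <-> 1 = 3/5
!p2 = !1 = 0
p2 -> !p2 = 1 -> 0 = 0
(!p3 <-> (p1 -> p2)) -> (p2 -> !p2) = 3/5 -> 0 = 2/5
((!p1 || (p3 <-> p2)) <-> !p2) <-> ((!p3 <-> (p1 -> p2)) -> (p2 -> !p2)) = 3/5 <-> 2/5 = 4/5
!p2 = !1 = 0
p1 -> p2 = 4/5 -> 1 = 1
(p1 -> p2) || p3 = 1 || 2/5 = 1
!p2 -> ((p1 -> p2) || p3) = 0 -> 1 = 1
!(!p2 -> ((p1 -> p2) || p3)) = !1 = 0
(((!p1 || (p3 <-> p2)) <-> !p2) <-> ((!p3 <-> (p1 -> p2)) -> (p2 -> !p2))) -> !(!p2 -> ((p1 -> p2) || p3)) = 4/5 -> 0 = 1/5
!p1 = !4/5 = 1/5
!p2 = !1 = 0
p3 -> !p2 = 2/5 -> 0 = 3/5
!p1 -> (p3 -> !p2) = 1/5 -> 3/5 = 1
p3 || p1 = 2/5 || 4/5 = 4/5
(p3 || p1) || p2 = 4/5 || 1 = 1
!((p3 || p1) || p2) = !1 = 0
(!p1 -> (p3 -> !p2)) || !((p3 || p1) || p2) = 1 || 0 = 1
p2 <-> p1 = 1 <-> 4/5 = 4/5
p2 -> p3 = 1 -> 2/5 = 2/5
(p2 <-> p1) <-> (p2 -> p3) = 4/5 <-> 2/5 = 3/5
((!p1 -> (p3 -> !p2)) || !((p3 || p1) || p2)) -> ((p2 <-> p1) <-> (p2 -> p3)) = 1 -> 3/5 = 3/5
((((!p1 || (p3 <-> p2)) <-> !p2) <-> ((!p3 <-> (p1 -> p2)) -> (p2 -> !p2))) -> !(!p2 -> ((p1 -> p2) || p3))) || (((!p1 -> (p3 -> !p2)) || !((p3 || p1) || p2)) -> ((p2 <-> p1) <-> (p2 -> p3))) = 1/5 || 3/5 = 3/5

3/5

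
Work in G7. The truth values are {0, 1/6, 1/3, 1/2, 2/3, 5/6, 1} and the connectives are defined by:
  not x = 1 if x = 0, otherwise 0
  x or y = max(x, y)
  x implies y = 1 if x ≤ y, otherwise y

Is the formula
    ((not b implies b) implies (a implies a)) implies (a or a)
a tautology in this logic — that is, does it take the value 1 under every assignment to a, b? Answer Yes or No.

Counterexample: take a = 0, b = 0.
not b = not 0 = 1
not b implies b = 1 implies 0 = 0
a implies a = 0 implies 0 = 1
(not b implies b) implies (a implies a) = 0 implies 1 = 1
a or a = 0 or 0 = 0
((not b implies b) implies (a implies a)) implies (a or a) = 1 implies 0 = 0
This gives 0 ≠ 1.

No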